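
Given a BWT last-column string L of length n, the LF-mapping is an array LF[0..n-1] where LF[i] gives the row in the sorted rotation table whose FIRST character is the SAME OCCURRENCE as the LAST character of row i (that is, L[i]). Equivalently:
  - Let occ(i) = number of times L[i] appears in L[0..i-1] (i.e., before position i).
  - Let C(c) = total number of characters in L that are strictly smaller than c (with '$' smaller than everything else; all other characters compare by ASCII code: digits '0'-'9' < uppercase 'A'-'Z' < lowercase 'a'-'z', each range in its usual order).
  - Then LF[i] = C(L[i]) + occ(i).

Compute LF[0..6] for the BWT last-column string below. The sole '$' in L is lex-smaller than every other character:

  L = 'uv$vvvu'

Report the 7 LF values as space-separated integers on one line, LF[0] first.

Answer: 1 3 0 4 5 6 2

Derivation:
Char counts: '$':1, 'u':2, 'v':4
C (first-col start): C('$')=0, C('u')=1, C('v')=3
L[0]='u': occ=0, LF[0]=C('u')+0=1+0=1
L[1]='v': occ=0, LF[1]=C('v')+0=3+0=3
L[2]='$': occ=0, LF[2]=C('$')+0=0+0=0
L[3]='v': occ=1, LF[3]=C('v')+1=3+1=4
L[4]='v': occ=2, LF[4]=C('v')+2=3+2=5
L[5]='v': occ=3, LF[5]=C('v')+3=3+3=6
L[6]='u': occ=1, LF[6]=C('u')+1=1+1=2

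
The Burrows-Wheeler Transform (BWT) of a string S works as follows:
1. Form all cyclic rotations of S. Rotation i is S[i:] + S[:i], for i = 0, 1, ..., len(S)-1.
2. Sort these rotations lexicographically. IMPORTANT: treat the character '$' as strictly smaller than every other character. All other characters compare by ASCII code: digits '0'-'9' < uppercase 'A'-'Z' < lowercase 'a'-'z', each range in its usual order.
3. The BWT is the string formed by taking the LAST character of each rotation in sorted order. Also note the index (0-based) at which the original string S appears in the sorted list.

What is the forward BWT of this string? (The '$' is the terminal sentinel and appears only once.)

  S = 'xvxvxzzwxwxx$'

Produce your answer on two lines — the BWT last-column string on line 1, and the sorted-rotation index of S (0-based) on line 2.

All 13 rotations (rotation i = S[i:]+S[:i]):
  rot[0] = xvxvxzzwxwxx$
  rot[1] = vxvxzzwxwxx$x
  rot[2] = xvxzzwxwxx$xv
  rot[3] = vxzzwxwxx$xvx
  rot[4] = xzzwxwxx$xvxv
  rot[5] = zzwxwxx$xvxvx
  rot[6] = zwxwxx$xvxvxz
  rot[7] = wxwxx$xvxvxzz
  rot[8] = xwxx$xvxvxzzw
  rot[9] = wxx$xvxvxzzwx
  rot[10] = xx$xvxvxzzwxw
  rot[11] = x$xvxvxzzwxwx
  rot[12] = $xvxvxzzwxwxx
Sorted (with $ < everything):
  sorted[0] = $xvxvxzzwxwxx  (last char: 'x')
  sorted[1] = vxvxzzwxwxx$x  (last char: 'x')
  sorted[2] = vxzzwxwxx$xvx  (last char: 'x')
  sorted[3] = wxwxx$xvxvxzz  (last char: 'z')
  sorted[4] = wxx$xvxvxzzwx  (last char: 'x')
  sorted[5] = x$xvxvxzzwxwx  (last char: 'x')
  sorted[6] = xvxvxzzwxwxx$  (last char: '$')
  sorted[7] = xvxzzwxwxx$xv  (last char: 'v')
  sorted[8] = xwxx$xvxvxzzw  (last char: 'w')
  sorted[9] = xx$xvxvxzzwxw  (last char: 'w')
  sorted[10] = xzzwxwxx$xvxv  (last char: 'v')
  sorted[11] = zwxwxx$xvxvxz  (last char: 'z')
  sorted[12] = zzwxwxx$xvxvx  (last char: 'x')
Last column: xxxzxx$vwwvzx
Original string S is at sorted index 6

Answer: xxxzxx$vwwvzx
6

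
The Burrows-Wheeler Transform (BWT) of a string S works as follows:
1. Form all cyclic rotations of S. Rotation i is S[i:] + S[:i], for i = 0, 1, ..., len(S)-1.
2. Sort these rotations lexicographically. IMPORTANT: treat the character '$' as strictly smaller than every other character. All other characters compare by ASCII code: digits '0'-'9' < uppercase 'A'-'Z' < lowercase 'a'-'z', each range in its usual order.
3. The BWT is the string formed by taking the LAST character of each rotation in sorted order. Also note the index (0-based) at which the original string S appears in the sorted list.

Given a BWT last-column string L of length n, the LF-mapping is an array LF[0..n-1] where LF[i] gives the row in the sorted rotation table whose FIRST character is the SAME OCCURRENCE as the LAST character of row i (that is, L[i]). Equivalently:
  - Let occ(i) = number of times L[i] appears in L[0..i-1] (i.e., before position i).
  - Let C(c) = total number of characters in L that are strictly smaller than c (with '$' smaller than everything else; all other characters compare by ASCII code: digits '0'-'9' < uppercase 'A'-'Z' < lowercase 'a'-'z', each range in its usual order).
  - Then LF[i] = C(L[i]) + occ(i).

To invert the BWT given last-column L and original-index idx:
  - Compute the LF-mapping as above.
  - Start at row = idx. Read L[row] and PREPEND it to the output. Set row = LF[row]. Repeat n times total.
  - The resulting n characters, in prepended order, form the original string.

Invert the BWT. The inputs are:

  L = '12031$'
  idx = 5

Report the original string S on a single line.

LF mapping: 2 4 1 5 3 0
Walk LF starting at row 5, prepending L[row]:
  step 1: row=5, L[5]='$', prepend. Next row=LF[5]=0
  step 2: row=0, L[0]='1', prepend. Next row=LF[0]=2
  step 3: row=2, L[2]='0', prepend. Next row=LF[2]=1
  step 4: row=1, L[1]='2', prepend. Next row=LF[1]=4
  step 5: row=4, L[4]='1', prepend. Next row=LF[4]=3
  step 6: row=3, L[3]='3', prepend. Next row=LF[3]=5
Reversed output: 31201$

Answer: 31201$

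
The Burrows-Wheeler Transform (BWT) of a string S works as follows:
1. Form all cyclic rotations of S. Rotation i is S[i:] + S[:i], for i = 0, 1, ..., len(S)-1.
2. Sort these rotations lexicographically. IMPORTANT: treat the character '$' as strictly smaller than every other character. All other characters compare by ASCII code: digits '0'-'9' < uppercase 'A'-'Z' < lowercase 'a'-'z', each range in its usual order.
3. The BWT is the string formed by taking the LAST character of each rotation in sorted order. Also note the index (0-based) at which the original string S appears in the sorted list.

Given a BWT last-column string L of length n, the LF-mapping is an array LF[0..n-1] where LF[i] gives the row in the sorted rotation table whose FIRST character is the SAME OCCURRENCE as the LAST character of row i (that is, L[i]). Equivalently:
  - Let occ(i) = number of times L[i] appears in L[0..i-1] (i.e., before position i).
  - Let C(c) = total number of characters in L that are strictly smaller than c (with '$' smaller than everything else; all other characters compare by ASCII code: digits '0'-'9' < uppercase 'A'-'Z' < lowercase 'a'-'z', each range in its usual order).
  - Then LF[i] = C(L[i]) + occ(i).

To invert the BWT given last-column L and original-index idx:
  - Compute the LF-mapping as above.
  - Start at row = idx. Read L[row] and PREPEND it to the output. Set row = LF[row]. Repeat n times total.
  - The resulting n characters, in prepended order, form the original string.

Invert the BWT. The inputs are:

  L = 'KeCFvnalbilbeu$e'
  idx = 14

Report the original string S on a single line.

Answer: unbelievableCFK$

Derivation:
LF mapping: 3 7 1 2 15 13 4 11 5 10 12 6 8 14 0 9
Walk LF starting at row 14, prepending L[row]:
  step 1: row=14, L[14]='$', prepend. Next row=LF[14]=0
  step 2: row=0, L[0]='K', prepend. Next row=LF[0]=3
  step 3: row=3, L[3]='F', prepend. Next row=LF[3]=2
  step 4: row=2, L[2]='C', prepend. Next row=LF[2]=1
  step 5: row=1, L[1]='e', prepend. Next row=LF[1]=7
  step 6: row=7, L[7]='l', prepend. Next row=LF[7]=11
  step 7: row=11, L[11]='b', prepend. Next row=LF[11]=6
  step 8: row=6, L[6]='a', prepend. Next row=LF[6]=4
  step 9: row=4, L[4]='v', prepend. Next row=LF[4]=15
  step 10: row=15, L[15]='e', prepend. Next row=LF[15]=9
  step 11: row=9, L[9]='i', prepend. Next row=LF[9]=10
  step 12: row=10, L[10]='l', prepend. Next row=LF[10]=12
  step 13: row=12, L[12]='e', prepend. Next row=LF[12]=8
  step 14: row=8, L[8]='b', prepend. Next row=LF[8]=5
  step 15: row=5, L[5]='n', prepend. Next row=LF[5]=13
  step 16: row=13, L[13]='u', prepend. Next row=LF[13]=14
Reversed output: unbelievableCFK$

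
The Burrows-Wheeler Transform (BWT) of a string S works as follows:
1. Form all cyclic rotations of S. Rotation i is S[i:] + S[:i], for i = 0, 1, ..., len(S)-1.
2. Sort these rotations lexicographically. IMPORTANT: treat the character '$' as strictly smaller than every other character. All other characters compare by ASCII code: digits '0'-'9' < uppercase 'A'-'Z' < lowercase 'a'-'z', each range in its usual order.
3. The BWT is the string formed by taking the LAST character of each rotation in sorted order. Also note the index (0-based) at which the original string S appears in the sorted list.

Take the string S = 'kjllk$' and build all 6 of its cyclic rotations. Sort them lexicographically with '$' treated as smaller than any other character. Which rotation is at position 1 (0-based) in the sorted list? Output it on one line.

Answer: jllk$k

Derivation:
All 6 rotations (rotation i = S[i:]+S[:i]):
  rot[0] = kjllk$
  rot[1] = jllk$k
  rot[2] = llk$kj
  rot[3] = lk$kjl
  rot[4] = k$kjll
  rot[5] = $kjllk
Sorted (with $ < everything):
  sorted[0] = $kjllk
  sorted[1] = jllk$k
  sorted[2] = k$kjll
  sorted[3] = kjllk$
  sorted[4] = lk$kjl
  sorted[5] = llk$kj
sorted[1] = jllk$k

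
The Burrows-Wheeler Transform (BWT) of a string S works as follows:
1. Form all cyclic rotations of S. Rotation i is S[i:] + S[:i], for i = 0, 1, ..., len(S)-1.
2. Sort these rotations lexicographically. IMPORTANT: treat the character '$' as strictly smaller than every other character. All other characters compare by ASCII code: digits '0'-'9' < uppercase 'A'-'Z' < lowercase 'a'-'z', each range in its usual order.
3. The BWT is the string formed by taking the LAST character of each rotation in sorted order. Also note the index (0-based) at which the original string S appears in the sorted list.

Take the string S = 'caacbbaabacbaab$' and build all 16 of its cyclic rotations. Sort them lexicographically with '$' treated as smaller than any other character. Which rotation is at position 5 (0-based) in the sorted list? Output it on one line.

Answer: abacbaab$caacbba

Derivation:
All 16 rotations (rotation i = S[i:]+S[:i]):
  rot[0] = caacbbaabacbaab$
  rot[1] = aacbbaabacbaab$c
  rot[2] = acbbaabacbaab$ca
  rot[3] = cbbaabacbaab$caa
  rot[4] = bbaabacbaab$caac
  rot[5] = baabacbaab$caacb
  rot[6] = aabacbaab$caacbb
  rot[7] = abacbaab$caacbba
  rot[8] = bacbaab$caacbbaa
  rot[9] = acbaab$caacbbaab
  rot[10] = cbaab$caacbbaaba
  rot[11] = baab$caacbbaabac
  rot[12] = aab$caacbbaabacb
  rot[13] = ab$caacbbaabacba
  rot[14] = b$caacbbaabacbaa
  rot[15] = $caacbbaabacbaab
Sorted (with $ < everything):
  sorted[0] = $caacbbaabacbaab
  sorted[1] = aab$caacbbaabacb
  sorted[2] = aabacbaab$caacbb
  sorted[3] = aacbbaabacbaab$c
  sorted[4] = ab$caacbbaabacba
  sorted[5] = abacbaab$caacbba
  sorted[6] = acbaab$caacbbaab
  sorted[7] = acbbaabacbaab$ca
  sorted[8] = b$caacbbaabacbaa
  sorted[9] = baab$caacbbaabac
  sorted[10] = baabacbaab$caacb
  sorted[11] = bacbaab$caacbbaa
  sorted[12] = bbaabacbaab$caac
  sorted[13] = caacbbaabacbaab$
  sorted[14] = cbaab$caacbbaaba
  sorted[15] = cbbaabacbaab$caa
sorted[5] = abacbaab$caacbba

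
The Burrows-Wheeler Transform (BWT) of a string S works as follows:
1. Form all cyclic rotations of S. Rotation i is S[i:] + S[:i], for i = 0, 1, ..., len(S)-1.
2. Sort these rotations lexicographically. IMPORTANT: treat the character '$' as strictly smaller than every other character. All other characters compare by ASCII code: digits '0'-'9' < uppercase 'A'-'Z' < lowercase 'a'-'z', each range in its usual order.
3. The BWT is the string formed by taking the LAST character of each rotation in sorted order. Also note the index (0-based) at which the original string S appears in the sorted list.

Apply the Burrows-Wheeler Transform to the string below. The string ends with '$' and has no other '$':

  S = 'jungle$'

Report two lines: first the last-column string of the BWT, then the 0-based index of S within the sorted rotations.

All 7 rotations (rotation i = S[i:]+S[:i]):
  rot[0] = jungle$
  rot[1] = ungle$j
  rot[2] = ngle$ju
  rot[3] = gle$jun
  rot[4] = le$jung
  rot[5] = e$jungl
  rot[6] = $jungle
Sorted (with $ < everything):
  sorted[0] = $jungle  (last char: 'e')
  sorted[1] = e$jungl  (last char: 'l')
  sorted[2] = gle$jun  (last char: 'n')
  sorted[3] = jungle$  (last char: '$')
  sorted[4] = le$jung  (last char: 'g')
  sorted[5] = ngle$ju  (last char: 'u')
  sorted[6] = ungle$j  (last char: 'j')
Last column: eln$guj
Original string S is at sorted index 3

Answer: eln$guj
3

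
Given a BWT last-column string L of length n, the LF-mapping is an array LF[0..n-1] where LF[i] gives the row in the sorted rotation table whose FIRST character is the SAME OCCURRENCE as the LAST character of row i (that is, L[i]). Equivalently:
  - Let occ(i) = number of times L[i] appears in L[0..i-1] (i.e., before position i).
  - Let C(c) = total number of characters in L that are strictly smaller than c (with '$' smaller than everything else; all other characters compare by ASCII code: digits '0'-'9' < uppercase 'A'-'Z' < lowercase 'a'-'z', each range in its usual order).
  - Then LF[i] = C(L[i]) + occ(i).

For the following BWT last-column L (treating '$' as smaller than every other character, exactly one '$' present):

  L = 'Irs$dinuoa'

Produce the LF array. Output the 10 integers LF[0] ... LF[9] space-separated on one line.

Answer: 1 7 8 0 3 4 5 9 6 2

Derivation:
Char counts: '$':1, 'I':1, 'a':1, 'd':1, 'i':1, 'n':1, 'o':1, 'r':1, 's':1, 'u':1
C (first-col start): C('$')=0, C('I')=1, C('a')=2, C('d')=3, C('i')=4, C('n')=5, C('o')=6, C('r')=7, C('s')=8, C('u')=9
L[0]='I': occ=0, LF[0]=C('I')+0=1+0=1
L[1]='r': occ=0, LF[1]=C('r')+0=7+0=7
L[2]='s': occ=0, LF[2]=C('s')+0=8+0=8
L[3]='$': occ=0, LF[3]=C('$')+0=0+0=0
L[4]='d': occ=0, LF[4]=C('d')+0=3+0=3
L[5]='i': occ=0, LF[5]=C('i')+0=4+0=4
L[6]='n': occ=0, LF[6]=C('n')+0=5+0=5
L[7]='u': occ=0, LF[7]=C('u')+0=9+0=9
L[8]='o': occ=0, LF[8]=C('o')+0=6+0=6
L[9]='a': occ=0, LF[9]=C('a')+0=2+0=2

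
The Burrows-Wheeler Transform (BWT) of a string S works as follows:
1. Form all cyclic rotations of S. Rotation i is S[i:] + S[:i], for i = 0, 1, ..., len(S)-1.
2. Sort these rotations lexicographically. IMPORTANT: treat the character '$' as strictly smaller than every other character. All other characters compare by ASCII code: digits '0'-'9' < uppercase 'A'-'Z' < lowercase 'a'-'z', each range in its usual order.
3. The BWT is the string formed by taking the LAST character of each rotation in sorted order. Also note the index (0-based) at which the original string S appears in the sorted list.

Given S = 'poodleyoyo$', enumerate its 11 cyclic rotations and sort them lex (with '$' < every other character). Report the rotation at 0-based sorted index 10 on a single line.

Answer: yoyo$poodle

Derivation:
All 11 rotations (rotation i = S[i:]+S[:i]):
  rot[0] = poodleyoyo$
  rot[1] = oodleyoyo$p
  rot[2] = odleyoyo$po
  rot[3] = dleyoyo$poo
  rot[4] = leyoyo$pood
  rot[5] = eyoyo$poodl
  rot[6] = yoyo$poodle
  rot[7] = oyo$poodley
  rot[8] = yo$poodleyo
  rot[9] = o$poodleyoy
  rot[10] = $poodleyoyo
Sorted (with $ < everything):
  sorted[0] = $poodleyoyo
  sorted[1] = dleyoyo$poo
  sorted[2] = eyoyo$poodl
  sorted[3] = leyoyo$pood
  sorted[4] = o$poodleyoy
  sorted[5] = odleyoyo$po
  sorted[6] = oodleyoyo$p
  sorted[7] = oyo$poodley
  sorted[8] = poodleyoyo$
  sorted[9] = yo$poodleyo
  sorted[10] = yoyo$poodle
sorted[10] = yoyo$poodle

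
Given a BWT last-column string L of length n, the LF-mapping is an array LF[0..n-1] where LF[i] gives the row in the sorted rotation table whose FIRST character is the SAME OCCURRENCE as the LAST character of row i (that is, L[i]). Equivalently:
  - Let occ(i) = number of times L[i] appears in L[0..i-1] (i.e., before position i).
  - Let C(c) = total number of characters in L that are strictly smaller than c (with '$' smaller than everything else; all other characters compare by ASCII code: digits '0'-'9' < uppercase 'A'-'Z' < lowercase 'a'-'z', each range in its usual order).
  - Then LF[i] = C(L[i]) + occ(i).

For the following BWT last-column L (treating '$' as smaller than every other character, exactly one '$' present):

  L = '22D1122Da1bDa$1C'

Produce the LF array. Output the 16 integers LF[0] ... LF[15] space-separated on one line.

Char counts: '$':1, '1':4, '2':4, 'C':1, 'D':3, 'a':2, 'b':1
C (first-col start): C('$')=0, C('1')=1, C('2')=5, C('C')=9, C('D')=10, C('a')=13, C('b')=15
L[0]='2': occ=0, LF[0]=C('2')+0=5+0=5
L[1]='2': occ=1, LF[1]=C('2')+1=5+1=6
L[2]='D': occ=0, LF[2]=C('D')+0=10+0=10
L[3]='1': occ=0, LF[3]=C('1')+0=1+0=1
L[4]='1': occ=1, LF[4]=C('1')+1=1+1=2
L[5]='2': occ=2, LF[5]=C('2')+2=5+2=7
L[6]='2': occ=3, LF[6]=C('2')+3=5+3=8
L[7]='D': occ=1, LF[7]=C('D')+1=10+1=11
L[8]='a': occ=0, LF[8]=C('a')+0=13+0=13
L[9]='1': occ=2, LF[9]=C('1')+2=1+2=3
L[10]='b': occ=0, LF[10]=C('b')+0=15+0=15
L[11]='D': occ=2, LF[11]=C('D')+2=10+2=12
L[12]='a': occ=1, LF[12]=C('a')+1=13+1=14
L[13]='$': occ=0, LF[13]=C('$')+0=0+0=0
L[14]='1': occ=3, LF[14]=C('1')+3=1+3=4
L[15]='C': occ=0, LF[15]=C('C')+0=9+0=9

Answer: 5 6 10 1 2 7 8 11 13 3 15 12 14 0 4 9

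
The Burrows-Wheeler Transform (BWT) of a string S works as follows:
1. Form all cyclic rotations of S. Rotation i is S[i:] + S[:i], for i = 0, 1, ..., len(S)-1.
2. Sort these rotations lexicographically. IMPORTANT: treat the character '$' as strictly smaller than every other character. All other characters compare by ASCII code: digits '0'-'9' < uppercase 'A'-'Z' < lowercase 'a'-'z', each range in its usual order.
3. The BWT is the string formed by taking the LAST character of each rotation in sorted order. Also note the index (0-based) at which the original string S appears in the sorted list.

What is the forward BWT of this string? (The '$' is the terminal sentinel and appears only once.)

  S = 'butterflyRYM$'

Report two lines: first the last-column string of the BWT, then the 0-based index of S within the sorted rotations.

All 13 rotations (rotation i = S[i:]+S[:i]):
  rot[0] = butterflyRYM$
  rot[1] = utterflyRYM$b
  rot[2] = tterflyRYM$bu
  rot[3] = terflyRYM$but
  rot[4] = erflyRYM$butt
  rot[5] = rflyRYM$butte
  rot[6] = flyRYM$butter
  rot[7] = lyRYM$butterf
  rot[8] = yRYM$butterfl
  rot[9] = RYM$butterfly
  rot[10] = YM$butterflyR
  rot[11] = M$butterflyRY
  rot[12] = $butterflyRYM
Sorted (with $ < everything):
  sorted[0] = $butterflyRYM  (last char: 'M')
  sorted[1] = M$butterflyRY  (last char: 'Y')
  sorted[2] = RYM$butterfly  (last char: 'y')
  sorted[3] = YM$butterflyR  (last char: 'R')
  sorted[4] = butterflyRYM$  (last char: '$')
  sorted[5] = erflyRYM$butt  (last char: 't')
  sorted[6] = flyRYM$butter  (last char: 'r')
  sorted[7] = lyRYM$butterf  (last char: 'f')
  sorted[8] = rflyRYM$butte  (last char: 'e')
  sorted[9] = terflyRYM$but  (last char: 't')
  sorted[10] = tterflyRYM$bu  (last char: 'u')
  sorted[11] = utterflyRYM$b  (last char: 'b')
  sorted[12] = yRYM$butterfl  (last char: 'l')
Last column: MYyR$trfetubl
Original string S is at sorted index 4

Answer: MYyR$trfetubl
4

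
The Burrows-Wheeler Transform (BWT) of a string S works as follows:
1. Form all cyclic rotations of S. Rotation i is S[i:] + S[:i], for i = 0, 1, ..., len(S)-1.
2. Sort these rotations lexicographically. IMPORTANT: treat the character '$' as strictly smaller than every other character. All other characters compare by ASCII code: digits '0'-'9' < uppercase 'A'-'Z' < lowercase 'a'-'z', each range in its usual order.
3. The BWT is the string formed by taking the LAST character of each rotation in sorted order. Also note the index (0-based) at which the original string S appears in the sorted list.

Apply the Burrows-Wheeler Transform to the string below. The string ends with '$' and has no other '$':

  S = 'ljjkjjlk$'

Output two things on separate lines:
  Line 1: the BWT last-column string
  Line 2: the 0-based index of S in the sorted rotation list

All 9 rotations (rotation i = S[i:]+S[:i]):
  rot[0] = ljjkjjlk$
  rot[1] = jjkjjlk$l
  rot[2] = jkjjlk$lj
  rot[3] = kjjlk$ljj
  rot[4] = jjlk$ljjk
  rot[5] = jlk$ljjkj
  rot[6] = lk$ljjkjj
  rot[7] = k$ljjkjjl
  rot[8] = $ljjkjjlk
Sorted (with $ < everything):
  sorted[0] = $ljjkjjlk  (last char: 'k')
  sorted[1] = jjkjjlk$l  (last char: 'l')
  sorted[2] = jjlk$ljjk  (last char: 'k')
  sorted[3] = jkjjlk$lj  (last char: 'j')
  sorted[4] = jlk$ljjkj  (last char: 'j')
  sorted[5] = k$ljjkjjl  (last char: 'l')
  sorted[6] = kjjlk$ljj  (last char: 'j')
  sorted[7] = ljjkjjlk$  (last char: '$')
  sorted[8] = lk$ljjkjj  (last char: 'j')
Last column: klkjjlj$j
Original string S is at sorted index 7

Answer: klkjjlj$j
7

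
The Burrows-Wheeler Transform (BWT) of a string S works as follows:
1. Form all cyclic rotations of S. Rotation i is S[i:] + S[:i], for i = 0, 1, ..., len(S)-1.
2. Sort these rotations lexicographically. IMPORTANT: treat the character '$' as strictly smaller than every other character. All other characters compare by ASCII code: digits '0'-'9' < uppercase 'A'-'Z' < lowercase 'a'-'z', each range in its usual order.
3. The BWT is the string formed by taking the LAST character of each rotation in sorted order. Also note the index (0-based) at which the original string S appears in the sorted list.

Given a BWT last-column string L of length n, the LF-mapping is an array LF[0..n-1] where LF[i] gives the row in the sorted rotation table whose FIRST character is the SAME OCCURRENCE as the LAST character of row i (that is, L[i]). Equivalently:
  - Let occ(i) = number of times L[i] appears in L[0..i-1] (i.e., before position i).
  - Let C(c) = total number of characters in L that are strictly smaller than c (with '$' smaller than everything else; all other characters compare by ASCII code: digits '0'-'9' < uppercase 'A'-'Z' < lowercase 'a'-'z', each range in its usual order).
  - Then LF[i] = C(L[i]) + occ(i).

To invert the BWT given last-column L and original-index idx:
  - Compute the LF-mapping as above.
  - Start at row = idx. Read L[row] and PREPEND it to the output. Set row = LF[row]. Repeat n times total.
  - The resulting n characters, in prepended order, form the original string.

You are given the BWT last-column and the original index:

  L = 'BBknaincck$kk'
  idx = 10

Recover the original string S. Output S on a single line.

Answer: knickknackBB$

Derivation:
LF mapping: 1 2 7 11 3 6 12 4 5 8 0 9 10
Walk LF starting at row 10, prepending L[row]:
  step 1: row=10, L[10]='$', prepend. Next row=LF[10]=0
  step 2: row=0, L[0]='B', prepend. Next row=LF[0]=1
  step 3: row=1, L[1]='B', prepend. Next row=LF[1]=2
  step 4: row=2, L[2]='k', prepend. Next row=LF[2]=7
  step 5: row=7, L[7]='c', prepend. Next row=LF[7]=4
  step 6: row=4, L[4]='a', prepend. Next row=LF[4]=3
  step 7: row=3, L[3]='n', prepend. Next row=LF[3]=11
  step 8: row=11, L[11]='k', prepend. Next row=LF[11]=9
  step 9: row=9, L[9]='k', prepend. Next row=LF[9]=8
  step 10: row=8, L[8]='c', prepend. Next row=LF[8]=5
  step 11: row=5, L[5]='i', prepend. Next row=LF[5]=6
  step 12: row=6, L[6]='n', prepend. Next row=LF[6]=12
  step 13: row=12, L[12]='k', prepend. Next row=LF[12]=10
Reversed output: knickknackBB$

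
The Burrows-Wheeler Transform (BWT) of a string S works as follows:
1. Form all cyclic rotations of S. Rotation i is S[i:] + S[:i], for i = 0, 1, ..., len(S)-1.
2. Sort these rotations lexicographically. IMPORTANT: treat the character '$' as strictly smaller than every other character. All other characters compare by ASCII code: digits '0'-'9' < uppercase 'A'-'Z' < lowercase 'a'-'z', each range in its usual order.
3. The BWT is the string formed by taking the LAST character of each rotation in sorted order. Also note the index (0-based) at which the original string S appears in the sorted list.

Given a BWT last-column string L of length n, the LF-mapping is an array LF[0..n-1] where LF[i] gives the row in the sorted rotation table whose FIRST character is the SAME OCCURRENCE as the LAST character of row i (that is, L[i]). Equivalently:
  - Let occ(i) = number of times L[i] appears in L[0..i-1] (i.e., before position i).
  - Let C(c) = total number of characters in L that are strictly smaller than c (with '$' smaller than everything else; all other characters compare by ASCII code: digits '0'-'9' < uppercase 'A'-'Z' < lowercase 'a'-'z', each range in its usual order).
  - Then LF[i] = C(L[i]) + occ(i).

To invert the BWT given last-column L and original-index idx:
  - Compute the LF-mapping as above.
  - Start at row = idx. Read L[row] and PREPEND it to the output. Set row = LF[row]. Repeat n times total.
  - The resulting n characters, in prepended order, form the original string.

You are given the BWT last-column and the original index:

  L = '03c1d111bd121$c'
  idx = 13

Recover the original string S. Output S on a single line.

Answer: d11b2c1111cd30$

Derivation:
LF mapping: 1 9 11 2 13 3 4 5 10 14 6 8 7 0 12
Walk LF starting at row 13, prepending L[row]:
  step 1: row=13, L[13]='$', prepend. Next row=LF[13]=0
  step 2: row=0, L[0]='0', prepend. Next row=LF[0]=1
  step 3: row=1, L[1]='3', prepend. Next row=LF[1]=9
  step 4: row=9, L[9]='d', prepend. Next row=LF[9]=14
  step 5: row=14, L[14]='c', prepend. Next row=LF[14]=12
  step 6: row=12, L[12]='1', prepend. Next row=LF[12]=7
  step 7: row=7, L[7]='1', prepend. Next row=LF[7]=5
  step 8: row=5, L[5]='1', prepend. Next row=LF[5]=3
  step 9: row=3, L[3]='1', prepend. Next row=LF[3]=2
  step 10: row=2, L[2]='c', prepend. Next row=LF[2]=11
  step 11: row=11, L[11]='2', prepend. Next row=LF[11]=8
  step 12: row=8, L[8]='b', prepend. Next row=LF[8]=10
  step 13: row=10, L[10]='1', prepend. Next row=LF[10]=6
  step 14: row=6, L[6]='1', prepend. Next row=LF[6]=4
  step 15: row=4, L[4]='d', prepend. Next row=LF[4]=13
Reversed output: d11b2c1111cd30$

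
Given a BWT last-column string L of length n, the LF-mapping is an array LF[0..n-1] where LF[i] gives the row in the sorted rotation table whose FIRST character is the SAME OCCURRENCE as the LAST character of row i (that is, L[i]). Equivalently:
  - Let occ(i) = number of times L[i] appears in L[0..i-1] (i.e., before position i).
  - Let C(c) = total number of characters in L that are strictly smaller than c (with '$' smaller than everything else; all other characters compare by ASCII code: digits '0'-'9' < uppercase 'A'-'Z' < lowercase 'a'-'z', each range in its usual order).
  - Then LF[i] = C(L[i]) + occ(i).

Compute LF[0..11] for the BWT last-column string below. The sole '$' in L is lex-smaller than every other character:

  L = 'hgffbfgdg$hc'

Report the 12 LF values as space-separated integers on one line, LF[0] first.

Char counts: '$':1, 'b':1, 'c':1, 'd':1, 'f':3, 'g':3, 'h':2
C (first-col start): C('$')=0, C('b')=1, C('c')=2, C('d')=3, C('f')=4, C('g')=7, C('h')=10
L[0]='h': occ=0, LF[0]=C('h')+0=10+0=10
L[1]='g': occ=0, LF[1]=C('g')+0=7+0=7
L[2]='f': occ=0, LF[2]=C('f')+0=4+0=4
L[3]='f': occ=1, LF[3]=C('f')+1=4+1=5
L[4]='b': occ=0, LF[4]=C('b')+0=1+0=1
L[5]='f': occ=2, LF[5]=C('f')+2=4+2=6
L[6]='g': occ=1, LF[6]=C('g')+1=7+1=8
L[7]='d': occ=0, LF[7]=C('d')+0=3+0=3
L[8]='g': occ=2, LF[8]=C('g')+2=7+2=9
L[9]='$': occ=0, LF[9]=C('$')+0=0+0=0
L[10]='h': occ=1, LF[10]=C('h')+1=10+1=11
L[11]='c': occ=0, LF[11]=C('c')+0=2+0=2

Answer: 10 7 4 5 1 6 8 3 9 0 11 2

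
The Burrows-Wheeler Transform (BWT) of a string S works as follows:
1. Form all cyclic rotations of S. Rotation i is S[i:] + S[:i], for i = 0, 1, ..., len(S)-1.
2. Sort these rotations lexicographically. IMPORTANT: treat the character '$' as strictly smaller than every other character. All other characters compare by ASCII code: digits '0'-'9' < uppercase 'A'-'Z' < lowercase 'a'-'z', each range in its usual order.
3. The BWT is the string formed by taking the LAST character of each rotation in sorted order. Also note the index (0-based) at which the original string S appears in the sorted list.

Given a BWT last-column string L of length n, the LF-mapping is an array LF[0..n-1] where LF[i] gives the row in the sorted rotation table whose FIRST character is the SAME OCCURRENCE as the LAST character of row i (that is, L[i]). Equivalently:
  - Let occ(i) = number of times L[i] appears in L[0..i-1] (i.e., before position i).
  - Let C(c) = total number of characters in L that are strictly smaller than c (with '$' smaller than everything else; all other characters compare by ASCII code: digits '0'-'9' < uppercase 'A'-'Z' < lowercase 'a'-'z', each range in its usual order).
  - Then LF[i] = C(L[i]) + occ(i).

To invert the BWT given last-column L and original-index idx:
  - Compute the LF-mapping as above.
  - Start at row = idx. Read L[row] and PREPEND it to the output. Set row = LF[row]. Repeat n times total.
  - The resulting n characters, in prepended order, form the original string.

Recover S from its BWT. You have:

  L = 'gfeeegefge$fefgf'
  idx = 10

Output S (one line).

LF mapping: 12 7 1 2 3 13 4 8 14 5 0 9 6 10 15 11
Walk LF starting at row 10, prepending L[row]:
  step 1: row=10, L[10]='$', prepend. Next row=LF[10]=0
  step 2: row=0, L[0]='g', prepend. Next row=LF[0]=12
  step 3: row=12, L[12]='e', prepend. Next row=LF[12]=6
  step 4: row=6, L[6]='e', prepend. Next row=LF[6]=4
  step 5: row=4, L[4]='e', prepend. Next row=LF[4]=3
  step 6: row=3, L[3]='e', prepend. Next row=LF[3]=2
  step 7: row=2, L[2]='e', prepend. Next row=LF[2]=1
  step 8: row=1, L[1]='f', prepend. Next row=LF[1]=7
  step 9: row=7, L[7]='f', prepend. Next row=LF[7]=8
  step 10: row=8, L[8]='g', prepend. Next row=LF[8]=14
  step 11: row=14, L[14]='g', prepend. Next row=LF[14]=15
  step 12: row=15, L[15]='f', prepend. Next row=LF[15]=11
  step 13: row=11, L[11]='f', prepend. Next row=LF[11]=9
  step 14: row=9, L[9]='e', prepend. Next row=LF[9]=5
  step 15: row=5, L[5]='g', prepend. Next row=LF[5]=13
  step 16: row=13, L[13]='f', prepend. Next row=LF[13]=10
Reversed output: fgeffggffeeeeeg$

Answer: fgeffggffeeeeeg$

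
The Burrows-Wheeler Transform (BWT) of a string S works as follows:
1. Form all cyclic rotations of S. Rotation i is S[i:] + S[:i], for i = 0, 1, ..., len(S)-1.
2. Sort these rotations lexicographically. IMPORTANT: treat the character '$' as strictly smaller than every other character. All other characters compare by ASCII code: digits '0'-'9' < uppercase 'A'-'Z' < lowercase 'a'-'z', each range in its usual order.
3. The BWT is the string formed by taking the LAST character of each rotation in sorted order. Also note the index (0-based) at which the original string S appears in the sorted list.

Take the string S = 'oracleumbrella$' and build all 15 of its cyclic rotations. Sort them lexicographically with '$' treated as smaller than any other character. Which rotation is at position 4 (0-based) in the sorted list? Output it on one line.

All 15 rotations (rotation i = S[i:]+S[:i]):
  rot[0] = oracleumbrella$
  rot[1] = racleumbrella$o
  rot[2] = acleumbrella$or
  rot[3] = cleumbrella$ora
  rot[4] = leumbrella$orac
  rot[5] = eumbrella$oracl
  rot[6] = umbrella$oracle
  rot[7] = mbrella$oracleu
  rot[8] = brella$oracleum
  rot[9] = rella$oracleumb
  rot[10] = ella$oracleumbr
  rot[11] = lla$oracleumbre
  rot[12] = la$oracleumbrel
  rot[13] = a$oracleumbrell
  rot[14] = $oracleumbrella
Sorted (with $ < everything):
  sorted[0] = $oracleumbrella
  sorted[1] = a$oracleumbrell
  sorted[2] = acleumbrella$or
  sorted[3] = brella$oracleum
  sorted[4] = cleumbrella$ora
  sorted[5] = ella$oracleumbr
  sorted[6] = eumbrella$oracl
  sorted[7] = la$oracleumbrel
  sorted[8] = leumbrella$orac
  sorted[9] = lla$oracleumbre
  sorted[10] = mbrella$oracleu
  sorted[11] = oracleumbrella$
  sorted[12] = racleumbrella$o
  sorted[13] = rella$oracleumb
  sorted[14] = umbrella$oracle
sorted[4] = cleumbrella$ora

Answer: cleumbrella$ora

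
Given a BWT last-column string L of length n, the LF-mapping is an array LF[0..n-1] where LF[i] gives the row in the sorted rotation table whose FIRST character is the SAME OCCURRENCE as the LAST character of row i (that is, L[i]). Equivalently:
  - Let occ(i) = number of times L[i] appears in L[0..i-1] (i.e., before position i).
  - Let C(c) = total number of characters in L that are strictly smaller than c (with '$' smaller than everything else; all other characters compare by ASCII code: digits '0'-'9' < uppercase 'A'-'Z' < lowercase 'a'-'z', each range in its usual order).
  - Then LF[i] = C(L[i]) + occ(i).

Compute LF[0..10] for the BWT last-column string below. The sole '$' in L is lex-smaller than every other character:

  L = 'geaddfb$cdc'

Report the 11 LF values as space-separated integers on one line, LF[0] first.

Char counts: '$':1, 'a':1, 'b':1, 'c':2, 'd':3, 'e':1, 'f':1, 'g':1
C (first-col start): C('$')=0, C('a')=1, C('b')=2, C('c')=3, C('d')=5, C('e')=8, C('f')=9, C('g')=10
L[0]='g': occ=0, LF[0]=C('g')+0=10+0=10
L[1]='e': occ=0, LF[1]=C('e')+0=8+0=8
L[2]='a': occ=0, LF[2]=C('a')+0=1+0=1
L[3]='d': occ=0, LF[3]=C('d')+0=5+0=5
L[4]='d': occ=1, LF[4]=C('d')+1=5+1=6
L[5]='f': occ=0, LF[5]=C('f')+0=9+0=9
L[6]='b': occ=0, LF[6]=C('b')+0=2+0=2
L[7]='$': occ=0, LF[7]=C('$')+0=0+0=0
L[8]='c': occ=0, LF[8]=C('c')+0=3+0=3
L[9]='d': occ=2, LF[9]=C('d')+2=5+2=7
L[10]='c': occ=1, LF[10]=C('c')+1=3+1=4

Answer: 10 8 1 5 6 9 2 0 3 7 4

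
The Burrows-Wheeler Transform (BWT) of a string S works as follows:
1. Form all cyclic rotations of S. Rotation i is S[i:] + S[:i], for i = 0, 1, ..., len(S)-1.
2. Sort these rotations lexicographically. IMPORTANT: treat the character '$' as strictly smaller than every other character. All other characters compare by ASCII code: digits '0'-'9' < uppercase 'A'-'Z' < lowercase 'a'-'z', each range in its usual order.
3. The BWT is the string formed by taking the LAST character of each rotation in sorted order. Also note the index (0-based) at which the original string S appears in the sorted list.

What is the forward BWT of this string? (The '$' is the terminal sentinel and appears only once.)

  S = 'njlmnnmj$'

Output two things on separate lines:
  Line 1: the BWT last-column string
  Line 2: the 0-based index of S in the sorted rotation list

All 9 rotations (rotation i = S[i:]+S[:i]):
  rot[0] = njlmnnmj$
  rot[1] = jlmnnmj$n
  rot[2] = lmnnmj$nj
  rot[3] = mnnmj$njl
  rot[4] = nnmj$njlm
  rot[5] = nmj$njlmn
  rot[6] = mj$njlmnn
  rot[7] = j$njlmnnm
  rot[8] = $njlmnnmj
Sorted (with $ < everything):
  sorted[0] = $njlmnnmj  (last char: 'j')
  sorted[1] = j$njlmnnm  (last char: 'm')
  sorted[2] = jlmnnmj$n  (last char: 'n')
  sorted[3] = lmnnmj$nj  (last char: 'j')
  sorted[4] = mj$njlmnn  (last char: 'n')
  sorted[5] = mnnmj$njl  (last char: 'l')
  sorted[6] = njlmnnmj$  (last char: '$')
  sorted[7] = nmj$njlmn  (last char: 'n')
  sorted[8] = nnmj$njlm  (last char: 'm')
Last column: jmnjnl$nm
Original string S is at sorted index 6

Answer: jmnjnl$nm
6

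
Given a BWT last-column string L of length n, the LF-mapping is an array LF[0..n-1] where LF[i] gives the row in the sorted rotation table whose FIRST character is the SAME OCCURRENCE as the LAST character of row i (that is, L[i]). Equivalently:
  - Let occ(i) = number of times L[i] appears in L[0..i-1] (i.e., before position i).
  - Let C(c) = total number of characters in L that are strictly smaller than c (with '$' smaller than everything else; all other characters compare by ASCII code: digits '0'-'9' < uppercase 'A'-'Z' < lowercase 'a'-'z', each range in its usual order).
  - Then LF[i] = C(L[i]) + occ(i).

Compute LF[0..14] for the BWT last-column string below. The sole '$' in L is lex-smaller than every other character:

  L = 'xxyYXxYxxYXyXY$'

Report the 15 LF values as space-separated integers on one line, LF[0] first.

Answer: 8 9 13 4 1 10 5 11 12 6 2 14 3 7 0

Derivation:
Char counts: '$':1, 'X':3, 'Y':4, 'x':5, 'y':2
C (first-col start): C('$')=0, C('X')=1, C('Y')=4, C('x')=8, C('y')=13
L[0]='x': occ=0, LF[0]=C('x')+0=8+0=8
L[1]='x': occ=1, LF[1]=C('x')+1=8+1=9
L[2]='y': occ=0, LF[2]=C('y')+0=13+0=13
L[3]='Y': occ=0, LF[3]=C('Y')+0=4+0=4
L[4]='X': occ=0, LF[4]=C('X')+0=1+0=1
L[5]='x': occ=2, LF[5]=C('x')+2=8+2=10
L[6]='Y': occ=1, LF[6]=C('Y')+1=4+1=5
L[7]='x': occ=3, LF[7]=C('x')+3=8+3=11
L[8]='x': occ=4, LF[8]=C('x')+4=8+4=12
L[9]='Y': occ=2, LF[9]=C('Y')+2=4+2=6
L[10]='X': occ=1, LF[10]=C('X')+1=1+1=2
L[11]='y': occ=1, LF[11]=C('y')+1=13+1=14
L[12]='X': occ=2, LF[12]=C('X')+2=1+2=3
L[13]='Y': occ=3, LF[13]=C('Y')+3=4+3=7
L[14]='$': occ=0, LF[14]=C('$')+0=0+0=0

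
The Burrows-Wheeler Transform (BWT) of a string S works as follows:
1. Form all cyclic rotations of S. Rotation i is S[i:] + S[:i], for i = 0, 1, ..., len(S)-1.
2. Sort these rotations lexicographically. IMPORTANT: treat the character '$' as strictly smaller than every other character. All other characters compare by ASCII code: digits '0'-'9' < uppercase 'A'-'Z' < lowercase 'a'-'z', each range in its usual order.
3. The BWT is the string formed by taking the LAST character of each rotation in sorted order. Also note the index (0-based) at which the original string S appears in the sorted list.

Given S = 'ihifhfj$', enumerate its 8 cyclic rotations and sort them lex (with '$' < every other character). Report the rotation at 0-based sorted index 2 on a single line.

All 8 rotations (rotation i = S[i:]+S[:i]):
  rot[0] = ihifhfj$
  rot[1] = hifhfj$i
  rot[2] = ifhfj$ih
  rot[3] = fhfj$ihi
  rot[4] = hfj$ihif
  rot[5] = fj$ihifh
  rot[6] = j$ihifhf
  rot[7] = $ihifhfj
Sorted (with $ < everything):
  sorted[0] = $ihifhfj
  sorted[1] = fhfj$ihi
  sorted[2] = fj$ihifh
  sorted[3] = hfj$ihif
  sorted[4] = hifhfj$i
  sorted[5] = ifhfj$ih
  sorted[6] = ihifhfj$
  sorted[7] = j$ihifhf
sorted[2] = fj$ihifh

Answer: fj$ihifh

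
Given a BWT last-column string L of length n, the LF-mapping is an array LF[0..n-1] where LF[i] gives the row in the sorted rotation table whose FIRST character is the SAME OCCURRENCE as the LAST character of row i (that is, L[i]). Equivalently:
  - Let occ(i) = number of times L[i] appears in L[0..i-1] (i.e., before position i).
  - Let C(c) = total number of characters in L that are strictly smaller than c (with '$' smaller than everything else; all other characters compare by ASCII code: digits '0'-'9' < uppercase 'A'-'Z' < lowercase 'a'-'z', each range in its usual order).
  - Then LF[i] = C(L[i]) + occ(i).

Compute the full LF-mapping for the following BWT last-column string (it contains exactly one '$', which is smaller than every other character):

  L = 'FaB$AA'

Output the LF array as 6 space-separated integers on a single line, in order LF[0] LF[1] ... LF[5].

Char counts: '$':1, 'A':2, 'B':1, 'F':1, 'a':1
C (first-col start): C('$')=0, C('A')=1, C('B')=3, C('F')=4, C('a')=5
L[0]='F': occ=0, LF[0]=C('F')+0=4+0=4
L[1]='a': occ=0, LF[1]=C('a')+0=5+0=5
L[2]='B': occ=0, LF[2]=C('B')+0=3+0=3
L[3]='$': occ=0, LF[3]=C('$')+0=0+0=0
L[4]='A': occ=0, LF[4]=C('A')+0=1+0=1
L[5]='A': occ=1, LF[5]=C('A')+1=1+1=2

Answer: 4 5 3 0 1 2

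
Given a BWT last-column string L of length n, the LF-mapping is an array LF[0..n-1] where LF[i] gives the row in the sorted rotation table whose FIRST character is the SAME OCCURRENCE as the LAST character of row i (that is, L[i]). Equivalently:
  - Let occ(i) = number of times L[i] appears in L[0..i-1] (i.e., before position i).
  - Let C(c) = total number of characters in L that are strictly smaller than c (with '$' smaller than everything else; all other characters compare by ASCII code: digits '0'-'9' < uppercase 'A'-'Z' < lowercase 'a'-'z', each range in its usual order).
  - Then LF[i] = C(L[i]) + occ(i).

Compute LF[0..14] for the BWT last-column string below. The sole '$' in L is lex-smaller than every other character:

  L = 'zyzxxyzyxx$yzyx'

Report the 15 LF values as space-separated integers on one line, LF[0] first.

Answer: 11 6 12 1 2 7 13 8 3 4 0 9 14 10 5

Derivation:
Char counts: '$':1, 'x':5, 'y':5, 'z':4
C (first-col start): C('$')=0, C('x')=1, C('y')=6, C('z')=11
L[0]='z': occ=0, LF[0]=C('z')+0=11+0=11
L[1]='y': occ=0, LF[1]=C('y')+0=6+0=6
L[2]='z': occ=1, LF[2]=C('z')+1=11+1=12
L[3]='x': occ=0, LF[3]=C('x')+0=1+0=1
L[4]='x': occ=1, LF[4]=C('x')+1=1+1=2
L[5]='y': occ=1, LF[5]=C('y')+1=6+1=7
L[6]='z': occ=2, LF[6]=C('z')+2=11+2=13
L[7]='y': occ=2, LF[7]=C('y')+2=6+2=8
L[8]='x': occ=2, LF[8]=C('x')+2=1+2=3
L[9]='x': occ=3, LF[9]=C('x')+3=1+3=4
L[10]='$': occ=0, LF[10]=C('$')+0=0+0=0
L[11]='y': occ=3, LF[11]=C('y')+3=6+3=9
L[12]='z': occ=3, LF[12]=C('z')+3=11+3=14
L[13]='y': occ=4, LF[13]=C('y')+4=6+4=10
L[14]='x': occ=4, LF[14]=C('x')+4=1+4=5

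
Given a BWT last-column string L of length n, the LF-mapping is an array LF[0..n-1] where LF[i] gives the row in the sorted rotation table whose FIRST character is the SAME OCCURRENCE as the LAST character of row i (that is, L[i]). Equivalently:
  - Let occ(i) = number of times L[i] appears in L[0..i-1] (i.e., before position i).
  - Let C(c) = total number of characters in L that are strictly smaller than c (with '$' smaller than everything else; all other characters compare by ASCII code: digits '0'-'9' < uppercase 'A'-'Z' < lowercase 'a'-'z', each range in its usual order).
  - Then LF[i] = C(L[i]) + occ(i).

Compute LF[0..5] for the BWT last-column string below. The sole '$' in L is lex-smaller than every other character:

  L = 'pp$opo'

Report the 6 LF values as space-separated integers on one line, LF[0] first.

Answer: 3 4 0 1 5 2

Derivation:
Char counts: '$':1, 'o':2, 'p':3
C (first-col start): C('$')=0, C('o')=1, C('p')=3
L[0]='p': occ=0, LF[0]=C('p')+0=3+0=3
L[1]='p': occ=1, LF[1]=C('p')+1=3+1=4
L[2]='$': occ=0, LF[2]=C('$')+0=0+0=0
L[3]='o': occ=0, LF[3]=C('o')+0=1+0=1
L[4]='p': occ=2, LF[4]=C('p')+2=3+2=5
L[5]='o': occ=1, LF[5]=C('o')+1=1+1=2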